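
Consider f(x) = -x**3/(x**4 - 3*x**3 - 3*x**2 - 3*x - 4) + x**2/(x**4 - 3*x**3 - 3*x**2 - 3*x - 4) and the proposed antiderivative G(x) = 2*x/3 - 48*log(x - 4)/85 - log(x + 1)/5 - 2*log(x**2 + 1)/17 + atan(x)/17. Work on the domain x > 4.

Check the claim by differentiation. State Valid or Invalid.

Invalid: d/dx[G] - f = 2/3, which is not 0.

d/dx[G] = (2*x**4 - 9*x**3 - 3*x**2 - 6*x - 8)/(3*x**4 - 9*x**3 - 9*x**2 - 9*x - 12)
d/dx[G] - f(x) = 2/3 != 0.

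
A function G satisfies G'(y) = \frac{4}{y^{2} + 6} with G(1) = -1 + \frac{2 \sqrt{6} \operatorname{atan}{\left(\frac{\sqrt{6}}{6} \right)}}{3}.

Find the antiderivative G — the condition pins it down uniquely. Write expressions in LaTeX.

G(y) = \frac{2 \sqrt{6} \operatorname{atan}{\left(\frac{\sqrt{6} y}{6} \right)}}{3} - 1

Since d/dy undoes antidifferentiation here, G(y) must give back the stated G'(y).
A general antiderivative is \frac{2 \sqrt{6} \operatorname{atan}{\left(\frac{\sqrt{6} y}{6} \right)}}{3} + C.
The condition gives C = -1 + \frac{2 \sqrt{6} \operatorname{atan}{\left(\frac{\sqrt{6}}{6} \right)}}{3} - (\frac{2 \sqrt{6} \operatorname{atan}{\left(\frac{\sqrt{6}}{6} \right)}}{3}) = -1.
So G(y) = \frac{2 \sqrt{6} \operatorname{atan}{\left(\frac{\sqrt{6} y}{6} \right)}}{3} - 1.
Check: d/dy[\frac{2 \sqrt{6} \operatorname{atan}{\left(\frac{\sqrt{6} y}{6} \right)}}{3} - 1] = \frac{4}{y^{2} + 6} = G'(y).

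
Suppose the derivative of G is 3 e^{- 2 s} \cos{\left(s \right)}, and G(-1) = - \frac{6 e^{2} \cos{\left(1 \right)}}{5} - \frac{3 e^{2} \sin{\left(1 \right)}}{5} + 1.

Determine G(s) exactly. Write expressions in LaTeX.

G(s) = 1 + \frac{3 e^{- 2 s} \sin{\left(s \right)}}{5} - \frac{6 e^{- 2 s} \cos{\left(s \right)}}{5}

Recover the given G'(s) by differentiating a candidate G(s); any mismatch rules it out.
A general antiderivative is \frac{3 e^{- 2 s} \sin{\left(s \right)}}{5} - \frac{6 e^{- 2 s} \cos{\left(s \right)}}{5} + C.
The condition gives C = - \frac{6 e^{2} \cos{\left(1 \right)}}{5} - \frac{3 e^{2} \sin{\left(1 \right)}}{5} + 1 - (- \frac{6 e^{2} \cos{\left(1 \right)}}{5} - \frac{3 e^{2} \sin{\left(1 \right)}}{5}) = 1.
So G(s) = 1 + \frac{3 e^{- 2 s} \sin{\left(s \right)}}{5} - \frac{6 e^{- 2 s} \cos{\left(s \right)}}{5}.
Check: d/ds[1 + \frac{3 e^{- 2 s} \sin{\left(s \right)}}{5} - \frac{6 e^{- 2 s} \cos{\left(s \right)}}{5}] = 3 e^{- 2 s} \cos{\left(s \right)} = G'(s).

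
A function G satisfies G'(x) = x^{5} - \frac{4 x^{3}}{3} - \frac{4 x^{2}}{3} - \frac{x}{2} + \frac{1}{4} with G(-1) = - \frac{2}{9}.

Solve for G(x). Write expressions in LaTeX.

G(x) = \frac{x^{6}}{6} - \frac{x^{4}}{3} - \frac{4 x^{3}}{9} - \frac{x^{2}}{4} + \frac{x}{4}

The integrand splits into summands that can be handled one at a time.
A general antiderivative is \frac{x^{6}}{6} - \frac{x^{4}}{3} - \frac{4 x^{3}}{9} - \frac{x^{2}}{4} + \frac{x}{4} + C.
The condition gives C = - \frac{2}{9} - (- \frac{2}{9}) = 0.
So G(x) = \frac{x^{6}}{6} - \frac{x^{4}}{3} - \frac{4 x^{3}}{9} - \frac{x^{2}}{4} + \frac{x}{4}.
Check: d/dx[\frac{x^{6}}{6} - \frac{x^{4}}{3} - \frac{4 x^{3}}{9} - \frac{x^{2}}{4} + \frac{x}{4}] = x^{5} - \frac{4 x^{3}}{3} - \frac{4 x^{2}}{3} - \frac{x}{2} + \frac{1}{4} = G'(x).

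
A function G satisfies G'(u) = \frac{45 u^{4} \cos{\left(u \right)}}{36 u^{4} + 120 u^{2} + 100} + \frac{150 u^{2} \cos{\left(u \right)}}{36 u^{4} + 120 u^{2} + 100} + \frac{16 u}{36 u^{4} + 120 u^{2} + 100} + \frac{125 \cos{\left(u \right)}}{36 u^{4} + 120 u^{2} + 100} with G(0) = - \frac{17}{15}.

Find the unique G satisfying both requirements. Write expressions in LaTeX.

Integrate term by term and add the pieces.
A general antiderivative is \frac{5 \sin{\left(u \right)}}{4} - \frac{2}{3 \left(3 u^{2} + 5\right)} + C.
The condition gives C = - \frac{17}{15} - (- \frac{2}{15}) = -1.
So G(u) = \frac{- 36 u^{2} + 15 \left(3 u^{2} + 5\right) \sin{\left(u \right)} - 68}{12 \left(3 u^{2} + 5\right)}.
Check: d/du[\frac{- 36 u^{2} + 15 \left(3 u^{2} + 5\right) \sin{\left(u \right)} - 68}{12 \left(3 u^{2} + 5\right)}] = \frac{45 u^{4} \cos{\left(u \right)} + 150 u^{2} \cos{\left(u \right)} + 16 u + 125 \cos{\left(u \right)}}{36 u^{4} + 120 u^{2} + 100}, which equals G'(u).

G(u) = \frac{- 36 u^{2} + 15 \left(3 u^{2} + 5\right) \sin{\left(u \right)} - 68}{12 \left(3 u^{2} + 5\right)}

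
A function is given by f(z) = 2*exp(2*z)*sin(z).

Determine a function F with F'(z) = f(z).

An antiderivative is F(z) = -2*(-2*sin(z) + cos(z))*exp(2*z)/5.

Check any antiderivative F(z) by computing F'(z) and comparing it with f(z).
Check: d/dz[-2*(-2*sin(z) + cos(z))*exp(2*z)/5] = 2*exp(2*z)*sin(z) = f(z).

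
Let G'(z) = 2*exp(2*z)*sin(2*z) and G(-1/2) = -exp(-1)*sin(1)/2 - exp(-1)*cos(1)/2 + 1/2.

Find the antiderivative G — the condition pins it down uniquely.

G(z) = (exp(2*z)*sin(2*z) - exp(2*z)*cos(2*z) + 1)/2

A candidate passes only if d/dz[G] lands on the given G'(z) exactly.
A general antiderivative is exp(2*z)*sin(2*z)/2 - exp(2*z)*cos(2*z)/2 + C.
The condition gives C = -exp(-1)*sin(1)/2 - exp(-1)*cos(1)/2 + 1/2 - (-exp(-1)*sin(1)/2 - exp(-1)*cos(1)/2) = 1/2.
So G(z) = (exp(2*z)*sin(2*z) - exp(2*z)*cos(2*z) + 1)/2.
Check: d/dz[(exp(2*z)*sin(2*z) - exp(2*z)*cos(2*z) + 1)/2] = 2*exp(2*z)*sin(2*z) = G'(z).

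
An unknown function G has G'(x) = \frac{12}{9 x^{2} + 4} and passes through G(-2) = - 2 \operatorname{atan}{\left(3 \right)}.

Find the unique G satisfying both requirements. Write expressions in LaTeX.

Since d/dx undoes antidifferentiation here, G(x) must give back the stated G'(x).
A general antiderivative is 2 \operatorname{atan}{\left(\frac{3 x}{2} \right)} + C.
The condition gives C = - 2 \operatorname{atan}{\left(3 \right)} - (- 2 \operatorname{atan}{\left(3 \right)}) = 0.
So G(x) = 2 \operatorname{atan}{\left(\frac{3 x}{2} \right)}.
Check: d/dx[2 \operatorname{atan}{\left(\frac{3 x}{2} \right)}] = \frac{12}{9 x^{2} + 4} = G'(x).

G(x) = 2 \operatorname{atan}{\left(\frac{3 x}{2} \right)}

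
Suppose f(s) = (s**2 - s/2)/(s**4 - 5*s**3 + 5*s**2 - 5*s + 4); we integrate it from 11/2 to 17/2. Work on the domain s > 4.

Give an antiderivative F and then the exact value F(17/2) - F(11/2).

The denominator factors as 2*(s - 4)*(s - 1)*(s**2 + 1); partial fractions split f into directly integrable pieces: -(13*s + 1)/(68*(s**2 + 1)) - 1/(12*(s - 1)) + 14/(51*(s - 4)).
F(s) = 14*log(s - 4)/51 - log(s - 1)/12 - 13*log(s**2 + 1)/136 - atan(s)/68 is an antiderivative of f.
Check: d/ds[14*log(s - 4)/51 - log(s - 1)/12 - 13*log(s**2 + 1)/136 - atan(s)/68] = (2*s**2 - s)/(2*s**4 - 10*s**3 + 10*s**2 - 10*s + 8), which equals f(s).
F(17/2) = -13*log(293/4)/136 - log(15/2)/12 - atan(17/2)/68 + 14*log(9/2)/51; F(11/2) = -13*log(125/4)/136 - log(9/2)/12 - atan(11/2)/68 + 14*log(3/2)/51.
Integral = F(17/2) - F(11/2) = -13*log(293/4)/136 - log(15/2)/12 - 14*log(3/2)/51 - atan(17/2)/68 + atan(11/2)/68 + 13*log(125/4)/136 + 73*log(9/2)/204.

Antiderivative: F(s) = 14*log(s - 4)/51 - log(s - 1)/12 - 13*log(s**2 + 1)/136 - atan(s)/68; value = -13*log(293/4)/136 - log(15/2)/12 - 14*log(3/2)/51 - atan(17/2)/68 + atan(11/2)/68 + 13*log(125/4)/136 + 73*log(9/2)/204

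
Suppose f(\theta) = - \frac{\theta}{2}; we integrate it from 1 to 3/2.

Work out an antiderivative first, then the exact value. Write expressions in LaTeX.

Whatever form F(\theta) takes, F'(\theta) = f(\theta) is non-negotiable.
F(\theta) = - \frac{\theta^{2}}{4} is an antiderivative of f.
Check: d/d\theta[- \frac{\theta^{2}}{4}] = - \frac{\theta}{2} = f(\theta).
F(3/2) = - \frac{9}{16}; F(1) = - \frac{1}{4}.
Integral = F(3/2) - F(1) = - \frac{5}{16}.

Antiderivative: F(\theta) = - \frac{\theta^{2}}{4}; value = - \frac{5}{16}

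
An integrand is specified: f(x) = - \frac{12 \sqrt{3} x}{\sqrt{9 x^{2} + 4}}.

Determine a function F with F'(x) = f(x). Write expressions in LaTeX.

An antiderivative is F(x) = - \frac{4 \sqrt{3} \sqrt{9 x^{2} + 4}}{3}.

f matches the chain-rule pattern g'(h)*h' with inner function h(x) = 3 x^{2} + \frac{4}{3}; substituting u = h(x) collapses the integral.
Check: d/dx[- \frac{4 \sqrt{3} \sqrt{9 x^{2} + 4}}{3}] = - \frac{12 \sqrt{3} x}{\sqrt{9 x^{2} + 4}} = f(x).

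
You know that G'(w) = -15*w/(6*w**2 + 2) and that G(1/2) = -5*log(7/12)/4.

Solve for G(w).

G(w) = -5*log(w**2 + 1/3)/4

G'(w) matches the chain-rule pattern g'(h)*h' with inner function h(w) = w**2 + 1/3; substituting u = h(w) collapses the integral.
A general antiderivative is -5*log(w**2 + 1/3)/4 + C.
The condition gives C = -5*log(7/12)/4 - (-5*log(7/12)/4) = 0.
So G(w) = -5*log(w**2 + 1/3)/4.
Check: d/dw[-5*log(w**2 + 1/3)/4] = -15*w/(6*w**2 + 2) = G'(w).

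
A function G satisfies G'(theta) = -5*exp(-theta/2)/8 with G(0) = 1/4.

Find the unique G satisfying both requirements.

G(theta) = -1 + 5*exp(-theta/2)/4

Recover the given G'(theta) by differentiating a candidate G(theta); any mismatch rules it out.
A general antiderivative is 5*exp(-theta/2)/4 + C.
The condition gives C = 1/4 - (5/4) = -1.
So G(theta) = -1 + 5*exp(-theta/2)/4.
Check: d/dtheta[-1 + 5*exp(-theta/2)/4] = -5*exp(-theta/2)/8 = G'(theta).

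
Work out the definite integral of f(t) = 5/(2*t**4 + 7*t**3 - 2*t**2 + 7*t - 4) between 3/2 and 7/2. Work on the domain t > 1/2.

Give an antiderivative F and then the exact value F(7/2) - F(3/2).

Antiderivative: F(t) = 4*log(t - 1/2)/9 - 5*log(t + 4)/153 - 7*log(t**2 + 1)/34 - 6*atan(t)/17; value = -7*log(53/4)/34 - 6*atan(7/2)/17 - 5*log(15/2)/153 + 5*log(11/2)/153 + 7*log(13/4)/34 + 6*atan(3/2)/17 + 4*log(3)/9

Factor the denominator ((t + 4)*(2*t - 1)*(t**2 + 1)) and decompose: f = -(7*t + 6)/(17*(t**2 + 1)) + 8/(9*(2*t - 1)) - 5/(153*(t + 4)); each piece integrates to a log, atan, or power term.
F(t) = 4*log(t - 1/2)/9 - 5*log(t + 4)/153 - 7*log(t**2 + 1)/34 - 6*atan(t)/17 is an antiderivative of f.
Check: d/dt[4*log(t - 1/2)/9 - 5*log(t + 4)/153 - 7*log(t**2 + 1)/34 - 6*atan(t)/17] = 5/(2*t**4 + 7*t**3 - 2*t**2 + 7*t - 4) = f(t).
F(7/2) = -7*log(53/4)/34 - 6*atan(7/2)/17 - 5*log(15/2)/153 + 4*log(3)/9; F(3/2) = -6*atan(3/2)/17 - 7*log(13/4)/34 - 5*log(11/2)/153.
Integral = F(7/2) - F(3/2) = -7*log(53/4)/34 - 6*atan(7/2)/17 - 5*log(15/2)/153 + 5*log(11/2)/153 + 7*log(13/4)/34 + 6*atan(3/2)/17 + 4*log(3)/9.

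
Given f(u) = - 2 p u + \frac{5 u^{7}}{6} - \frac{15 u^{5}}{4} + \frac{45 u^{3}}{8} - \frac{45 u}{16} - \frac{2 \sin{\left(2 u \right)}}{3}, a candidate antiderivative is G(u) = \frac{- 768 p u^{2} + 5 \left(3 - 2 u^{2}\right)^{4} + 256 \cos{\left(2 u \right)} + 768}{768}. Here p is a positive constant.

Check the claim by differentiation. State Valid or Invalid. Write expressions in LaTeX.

d/du[G] = - 2 p u + \frac{5 u^{7}}{6} - \frac{15 u^{5}}{4} + \frac{45 u^{3}}{8} - \frac{45 u}{16} - \frac{2 \sin{\left(2 u \right)}}{3}
This equals f(u) exactly, so the claim holds.

Valid: G'(u) = f(u).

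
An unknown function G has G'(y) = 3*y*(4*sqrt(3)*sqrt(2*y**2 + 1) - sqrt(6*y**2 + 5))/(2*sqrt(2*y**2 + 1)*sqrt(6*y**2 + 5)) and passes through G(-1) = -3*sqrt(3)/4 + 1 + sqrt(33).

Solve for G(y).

Recover the given G'(y) by differentiating a candidate G(y); any mismatch rules it out.
A general antiderivative is -3*sqrt(2*y**2 + 1)/4 + 3*sqrt(2*y**2 + 5/3) + C.
The condition gives C = -3*sqrt(3)/4 + 1 + sqrt(33) - (-3*sqrt(3)/4 + sqrt(33)) = 1.
So G(y) = -3*sqrt(2*y**2 + 1)/4 + 3*sqrt(2*y**2 + 5/3) + 1.
Check: d/dy[-3*sqrt(2*y**2 + 1)/4 + 3*sqrt(2*y**2 + 5/3) + 1] = (12*sqrt(3)*y*sqrt(2*y**2 + 1) - 3*y*sqrt(6*y**2 + 5))/(2*sqrt(2*y**2 + 1)*sqrt(6*y**2 + 5)), which equals G'(y).

G(y) = -3*sqrt(2*y**2 + 1)/4 + 3*sqrt(2*y**2 + 5/3) + 1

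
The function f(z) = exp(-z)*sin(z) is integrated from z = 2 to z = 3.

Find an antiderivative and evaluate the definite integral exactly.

Antiderivative: F(z) = -exp(-z)*sin(z)/2 - exp(-z)*cos(z)/2; value = exp(-2)*cos(2)/2 - exp(-3)*sin(3)/2 - exp(-3)*cos(3)/2 + exp(-2)*sin(2)/2

For F(z) to be correct the identity F'(z) - f(z) = 0 must hold.
F(z) = -exp(-z)*sin(z)/2 - exp(-z)*cos(z)/2 is an antiderivative of f.
Check: d/dz[-exp(-z)*sin(z)/2 - exp(-z)*cos(z)/2] = exp(-z)*sin(z) = f(z).
F(3) = -exp(-3)*sin(3)/2 - exp(-3)*cos(3)/2; F(2) = -exp(-2)*sin(2)/2 - exp(-2)*cos(2)/2.
Integral = F(3) - F(2) = exp(-2)*cos(2)/2 - exp(-3)*sin(3)/2 - exp(-3)*cos(3)/2 + exp(-2)*sin(2)/2.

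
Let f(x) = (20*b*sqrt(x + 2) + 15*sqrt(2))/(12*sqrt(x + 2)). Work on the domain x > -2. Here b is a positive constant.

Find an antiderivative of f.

A first test for any F(x): its x-derivative must equal f(x) identically.
Check: d/dx[5*b*x/3 + 5*sqrt(2*x + 4)/2] = (20*b*sqrt(x + 2) + 15*sqrt(2))/(12*sqrt(x + 2)) = f(x).

An antiderivative is F(x) = 5*b*x/3 + 5*sqrt(2*x + 4)/2.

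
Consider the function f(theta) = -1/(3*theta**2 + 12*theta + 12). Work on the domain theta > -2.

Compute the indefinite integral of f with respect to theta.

Check any antiderivative F(theta) by computing F'(theta) and comparing it with f(theta).
Check: d/dtheta[1/(3*theta + 6)] = -1/(3*theta**2 + 12*theta + 12) = f(theta).

F(theta) = 1/(3*theta + 6) + C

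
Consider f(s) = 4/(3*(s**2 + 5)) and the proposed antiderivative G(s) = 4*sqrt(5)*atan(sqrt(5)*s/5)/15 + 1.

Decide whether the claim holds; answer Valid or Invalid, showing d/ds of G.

Valid - differentiating G returns exactly f.

d/ds[G] = 4/(3*s**2 + 15)
This equals f(s) exactly, so the claim holds.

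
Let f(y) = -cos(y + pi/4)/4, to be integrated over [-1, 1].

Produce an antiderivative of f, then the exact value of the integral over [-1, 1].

Since d/dy undoes antidifferentiation here, F'(y) = f(y) is required of F(y).
F(y) = -sin(y + pi/4)/4 is an antiderivative of f.
Check: d/dy[-sin(y + pi/4)/4] = -cos(y + pi/4)/4 = f(y).
F(1) = -sin(pi/4 + 1)/4; F(-1) = -cos(pi/4 + 1)/4.
Integral = F(1) - F(-1) = -sin(pi/4 + 1)/4 + cos(pi/4 + 1)/4.

Antiderivative: F(y) = -sin(y + pi/4)/4; value = -sin(pi/4 + 1)/4 + cos(pi/4 + 1)/4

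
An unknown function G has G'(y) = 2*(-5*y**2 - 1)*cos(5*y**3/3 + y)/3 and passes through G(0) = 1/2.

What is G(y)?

G(y) = -(4*sin(5*y**3/3 + y) - 3)/6

The substitution u = 5*y**3/3 + y works: G'(y) is exactly (dG/du)*(du/dy) for that inner function.
A general antiderivative is -2*sin(5*y**3/3 + y)/3 + C.
The condition gives C = 1/2 - (0) = 1/2.
So G(y) = -(4*sin(5*y**3/3 + y) - 3)/6.
Check: d/dy[-(4*sin(5*y**3/3 + y) - 3)/6] = -10*y**2*cos(5*y**3/3 + y)/3 - 2*cos(5*y**3/3 + y)/3, which equals G'(y).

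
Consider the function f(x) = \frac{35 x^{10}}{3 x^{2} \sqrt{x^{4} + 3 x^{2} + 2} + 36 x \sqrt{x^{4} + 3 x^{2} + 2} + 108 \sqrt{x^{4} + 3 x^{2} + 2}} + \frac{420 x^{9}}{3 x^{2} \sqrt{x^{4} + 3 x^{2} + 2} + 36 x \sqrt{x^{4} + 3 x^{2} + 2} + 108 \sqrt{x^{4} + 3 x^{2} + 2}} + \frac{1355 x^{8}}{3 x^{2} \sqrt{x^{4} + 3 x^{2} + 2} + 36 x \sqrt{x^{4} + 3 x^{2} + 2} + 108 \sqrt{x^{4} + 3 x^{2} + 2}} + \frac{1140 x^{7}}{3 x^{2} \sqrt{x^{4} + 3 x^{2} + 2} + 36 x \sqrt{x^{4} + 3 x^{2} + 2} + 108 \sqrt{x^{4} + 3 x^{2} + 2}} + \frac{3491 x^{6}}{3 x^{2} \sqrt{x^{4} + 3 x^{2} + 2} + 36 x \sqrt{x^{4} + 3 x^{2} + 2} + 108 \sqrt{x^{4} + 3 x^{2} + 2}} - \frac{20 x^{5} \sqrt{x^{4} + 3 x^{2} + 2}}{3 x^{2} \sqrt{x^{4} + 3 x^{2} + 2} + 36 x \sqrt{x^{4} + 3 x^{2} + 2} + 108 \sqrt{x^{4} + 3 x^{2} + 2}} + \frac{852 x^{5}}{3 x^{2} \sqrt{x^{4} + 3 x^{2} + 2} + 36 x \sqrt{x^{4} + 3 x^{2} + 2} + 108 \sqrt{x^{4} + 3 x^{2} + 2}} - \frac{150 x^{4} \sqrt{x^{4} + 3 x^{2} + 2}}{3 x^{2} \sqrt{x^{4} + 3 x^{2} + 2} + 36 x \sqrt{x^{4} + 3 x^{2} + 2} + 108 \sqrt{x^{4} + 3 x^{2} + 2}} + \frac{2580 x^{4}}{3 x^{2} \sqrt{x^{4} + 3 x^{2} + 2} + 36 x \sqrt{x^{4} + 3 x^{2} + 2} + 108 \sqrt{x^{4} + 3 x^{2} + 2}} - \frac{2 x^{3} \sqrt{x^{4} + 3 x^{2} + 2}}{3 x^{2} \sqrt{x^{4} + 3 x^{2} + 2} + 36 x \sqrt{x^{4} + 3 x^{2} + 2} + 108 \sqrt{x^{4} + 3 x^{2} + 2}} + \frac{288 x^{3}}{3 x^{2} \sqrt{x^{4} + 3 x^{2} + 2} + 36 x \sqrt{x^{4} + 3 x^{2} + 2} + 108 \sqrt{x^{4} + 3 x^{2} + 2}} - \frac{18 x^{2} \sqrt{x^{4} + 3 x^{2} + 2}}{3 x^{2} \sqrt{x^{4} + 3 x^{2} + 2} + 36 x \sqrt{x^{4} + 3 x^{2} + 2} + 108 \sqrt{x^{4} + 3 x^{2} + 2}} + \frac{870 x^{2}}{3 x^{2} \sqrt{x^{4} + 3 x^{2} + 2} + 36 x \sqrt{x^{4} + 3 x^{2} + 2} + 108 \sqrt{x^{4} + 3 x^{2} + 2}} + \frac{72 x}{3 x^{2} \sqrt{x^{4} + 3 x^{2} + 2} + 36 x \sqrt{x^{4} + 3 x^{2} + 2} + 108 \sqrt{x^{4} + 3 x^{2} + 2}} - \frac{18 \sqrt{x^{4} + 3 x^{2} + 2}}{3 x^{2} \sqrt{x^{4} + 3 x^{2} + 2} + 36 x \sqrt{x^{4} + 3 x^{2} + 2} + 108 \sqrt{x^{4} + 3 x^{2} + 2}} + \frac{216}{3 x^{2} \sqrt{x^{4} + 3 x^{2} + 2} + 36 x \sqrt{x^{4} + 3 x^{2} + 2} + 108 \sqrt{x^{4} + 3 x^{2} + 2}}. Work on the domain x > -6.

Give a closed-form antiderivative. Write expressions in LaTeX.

An antiderivative is F(x) = \left(\sqrt{x^{4} + 3 x^{2} + 2} - \frac{1}{x + 6}\right) \left(\frac{5 x^{5}}{3} + \frac{x^{3}}{3} + x\right).

Recognize the product-rule pattern: f = u'v + uv' with u = \sqrt{x^{4} + 3 x^{2} + 2} - \frac{1}{x + 6}, v = \frac{5 x^{5}}{3} + \frac{x^{3}}{3} + x, so integration by parts undoes it.
Check: d/dx[\left(\sqrt{x^{4} + 3 x^{2} + 2} - \frac{1}{x + 6}\right) \left(\frac{5 x^{5}}{3} + \frac{x^{3}}{3} + x\right)] = \frac{35 x^{10} + 420 x^{9} + 1355 x^{8} + 1140 x^{7} + 3491 x^{6} - 20 x^{5} \sqrt{x^{4} + 3 x^{2} + 2} + 852 x^{5} - 150 x^{4} \sqrt{x^{4} + 3 x^{2} + 2} + 2580 x^{4} - 2 x^{3} \sqrt{x^{4} + 3 x^{2} + 2} + 288 x^{3} - 18 x^{2} \sqrt{x^{4} + 3 x^{2} + 2} + 870 x^{2} + 72 x - 18 \sqrt{x^{4} + 3 x^{2} + 2} + 216}{3 x^{2} \sqrt{x^{4} + 3 x^{2} + 2} + 36 x \sqrt{x^{4} + 3 x^{2} + 2} + 108 \sqrt{x^{4} + 3 x^{2} + 2}}, which equals f(x).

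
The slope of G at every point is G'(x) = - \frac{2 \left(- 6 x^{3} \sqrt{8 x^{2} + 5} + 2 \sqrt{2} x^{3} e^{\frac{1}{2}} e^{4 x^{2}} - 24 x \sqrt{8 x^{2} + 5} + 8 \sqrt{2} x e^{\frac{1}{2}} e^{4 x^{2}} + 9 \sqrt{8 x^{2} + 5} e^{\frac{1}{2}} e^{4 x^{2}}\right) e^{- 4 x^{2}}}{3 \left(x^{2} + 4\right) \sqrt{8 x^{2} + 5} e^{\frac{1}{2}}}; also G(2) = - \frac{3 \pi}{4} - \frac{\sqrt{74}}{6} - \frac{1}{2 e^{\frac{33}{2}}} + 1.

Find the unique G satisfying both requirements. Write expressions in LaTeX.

For G(x) to be correct, d/dx[G] must agree with the stated G'(x) identically.
A general antiderivative is - \frac{\sqrt{4 x^{2} + \frac{5}{2}}}{3} - \frac{e^{- 4 x^{2} - \frac{1}{2}}}{2} - 3 \operatorname{atan}{\left(\frac{x}{2} \right)} + C.
The condition gives C = - \frac{3 \pi}{4} - \frac{\sqrt{74}}{6} - \frac{1}{2 e^{\frac{33}{2}}} + 1 - (- \frac{3 \pi}{4} - \frac{\sqrt{74}}{6} - \frac{1}{2 e^{\frac{33}{2}}}) = 1.
So G(x) = - \frac{\sqrt{4 x^{2} + \frac{5}{2}}}{3} - 3 \operatorname{atan}{\left(\frac{x}{2} \right)} + 1 - \frac{e^{- 4 x^{2}}}{2 e^{\frac{1}{2}}}.
Check: d/dx[- \frac{\sqrt{4 x^{2} + \frac{5}{2}}}{3} - 3 \operatorname{atan}{\left(\frac{x}{2} \right)} + 1 - \frac{e^{- 4 x^{2}}}{2 e^{\frac{1}{2}}}] = \frac{12 x^{3} \sqrt{8 x^{2} + 5} - 4 \sqrt{2} x^{3} e^{\frac{1}{2}} e^{4 x^{2}} + 48 x \sqrt{8 x^{2} + 5} - 16 \sqrt{2} x e^{\frac{1}{2}} e^{4 x^{2}} - 18 \sqrt{8 x^{2} + 5} e^{\frac{1}{2}} e^{4 x^{2}}}{3 x^{2} \sqrt{8 x^{2} + 5} e^{\frac{1}{2}} e^{4 x^{2}} + 12 \sqrt{8 x^{2} + 5} e^{\frac{1}{2}} e^{4 x^{2}}}, which equals G'(x).

G(x) = - \frac{\sqrt{4 x^{2} + \frac{5}{2}}}{3} - 3 \operatorname{atan}{\left(\frac{x}{2} \right)} + 1 - \frac{e^{- 4 x^{2}}}{2 e^{\frac{1}{2}}}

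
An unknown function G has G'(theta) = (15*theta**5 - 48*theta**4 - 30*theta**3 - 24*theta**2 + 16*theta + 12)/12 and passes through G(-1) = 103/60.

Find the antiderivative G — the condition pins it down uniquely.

Whatever form G(theta) takes, its d/dtheta must return the stated G'(theta).
A general antiderivative is 5*theta**6/24 - 4*theta**5/5 - 5*theta**4/8 - 2*theta**3/3 + 2*theta**2/3 + theta + C.
The condition gives C = 103/60 - (43/60) = 1.
So G(theta) = (25*theta**6 - 96*theta**5 - 75*theta**4 - 80*theta**3 + 80*theta**2 + 120*theta + 120)/120.
Check: d/dtheta[(25*theta**6 - 96*theta**5 - 75*theta**4 - 80*theta**3 + 80*theta**2 + 120*theta + 120)/120] = 5*theta**5/4 - 4*theta**4 - 5*theta**3/2 - 2*theta**2 + 4*theta/3 + 1, which equals G'(theta).

G(theta) = (25*theta**6 - 96*theta**5 - 75*theta**4 - 80*theta**3 + 80*theta**2 + 120*theta + 120)/120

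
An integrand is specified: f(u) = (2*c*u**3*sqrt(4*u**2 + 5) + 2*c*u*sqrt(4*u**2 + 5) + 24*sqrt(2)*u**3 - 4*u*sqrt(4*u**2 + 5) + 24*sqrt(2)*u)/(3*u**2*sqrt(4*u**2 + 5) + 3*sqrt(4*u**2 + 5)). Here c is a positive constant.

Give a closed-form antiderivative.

A candidate is checked by its d/du: the result must match f(u).
Check: d/du[sqrt(2)*(sqrt(2)*c*u**2 + 12*sqrt(4*u**2 + 5) - 2*sqrt(2)*log(u**2 + 1))/6] = (2*c*u**3*sqrt(4*u**2 + 5) + 2*c*u*sqrt(4*u**2 + 5) + 24*sqrt(2)*u**3 - 4*u*sqrt(4*u**2 + 5) + 24*sqrt(2)*u)/(3*u**2*sqrt(4*u**2 + 5) + 3*sqrt(4*u**2 + 5)) = f(u).

An antiderivative is F(u) = sqrt(2)*(sqrt(2)*c*u**2 + 12*sqrt(4*u**2 + 5) - 2*sqrt(2)*log(u**2 + 1))/6.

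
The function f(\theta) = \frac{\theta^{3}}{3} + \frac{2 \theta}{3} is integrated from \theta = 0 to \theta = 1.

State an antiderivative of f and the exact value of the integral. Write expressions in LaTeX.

Antiderivative: F(\theta) = \frac{\left(- \theta^{2} - 2\right)^{2}}{12}; value = \frac{5}{12}

f matches the chain-rule pattern g'(h)*h' with inner function h(\theta) = - \frac{\theta^{2}}{3} - \frac{2}{3}; substituting u = h(\theta) collapses the integral.
F(\theta) = \frac{\left(- \theta^{2} - 2\right)^{2}}{12} is an antiderivative of f.
Check: d/d\theta[\frac{\left(- \theta^{2} - 2\right)^{2}}{12}] = \frac{\theta^{3}}{3} + \frac{2 \theta}{3} = f(\theta).
F(1) = \frac{3}{4}; F(0) = \frac{1}{3}.
Integral = F(1) - F(0) = \frac{5}{12}.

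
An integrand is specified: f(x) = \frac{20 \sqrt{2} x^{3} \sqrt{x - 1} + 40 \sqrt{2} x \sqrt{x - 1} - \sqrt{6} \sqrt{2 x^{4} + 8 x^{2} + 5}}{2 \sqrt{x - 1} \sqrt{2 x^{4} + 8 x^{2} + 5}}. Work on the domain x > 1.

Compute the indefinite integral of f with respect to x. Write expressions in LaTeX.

Recover f(x) by differentiating a candidate F(x); any mismatch rules it out.
Check: d/dx[\frac{- 2 \sqrt{6} \sqrt{x - 1} + 5 \sqrt{2} \sqrt{2 x^{4} + 8 x^{2} + 5}}{2}] = \frac{20 \sqrt{2} x^{3} \sqrt{x - 1} + 40 \sqrt{2} x \sqrt{x - 1} - \sqrt{6} \sqrt{2 x^{4} + 8 x^{2} + 5}}{2 \sqrt{x - 1} \sqrt{2 x^{4} + 8 x^{2} + 5}} = f(x).

F(x) = \frac{- 2 \sqrt{6} \sqrt{x - 1} + 5 \sqrt{2} \sqrt{2 x^{4} + 8 x^{2} + 5}}{2} + C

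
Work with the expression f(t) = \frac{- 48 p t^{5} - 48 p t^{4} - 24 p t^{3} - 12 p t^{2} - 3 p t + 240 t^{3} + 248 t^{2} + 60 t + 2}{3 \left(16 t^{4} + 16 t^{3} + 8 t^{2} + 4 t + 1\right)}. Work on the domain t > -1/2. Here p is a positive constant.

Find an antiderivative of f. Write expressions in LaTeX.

An antiderivative is F(t) = - \frac{p t^{2}}{2} + \frac{5 \log{\left(4 t^{2} + 1 \right)}}{2} - \frac{1}{3 \left(2 t + 1\right)}.

Check any antiderivative F(t) by computing F'(t) and comparing it with f(t).
Check: d/dt[- \frac{p t^{2}}{2} + \frac{5 \log{\left(4 t^{2} + 1 \right)}}{2} - \frac{1}{3 \left(2 t + 1\right)}] = \frac{- 48 p t^{5} - 48 p t^{4} - 24 p t^{3} - 12 p t^{2} - 3 p t + 240 t^{3} + 248 t^{2} + 60 t + 2}{48 t^{4} + 48 t^{3} + 24 t^{2} + 12 t + 3}, which equals f(t).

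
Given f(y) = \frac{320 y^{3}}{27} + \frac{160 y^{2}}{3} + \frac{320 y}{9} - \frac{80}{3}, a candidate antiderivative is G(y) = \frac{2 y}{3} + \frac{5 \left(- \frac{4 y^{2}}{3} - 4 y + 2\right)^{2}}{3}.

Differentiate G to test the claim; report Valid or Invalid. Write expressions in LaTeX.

Invalid: d/dy[G] - f = \frac{2}{3}, which is not 0.

d/dy[G] = \frac{320 y^{3}}{27} + \frac{160 y^{2}}{3} + \frac{320 y}{9} - 26
d/dy[G] - f(y) = \frac{2}{3} != 0.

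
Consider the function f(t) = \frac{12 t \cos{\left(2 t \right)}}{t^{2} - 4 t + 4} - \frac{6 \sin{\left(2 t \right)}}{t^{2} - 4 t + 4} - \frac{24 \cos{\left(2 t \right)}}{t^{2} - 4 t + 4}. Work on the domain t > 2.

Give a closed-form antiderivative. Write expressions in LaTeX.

An antiderivative is F(t) = \frac{6 \sin{\left(2 t \right)}}{t - 2}.

f has the shape u'v + uv' for u = \frac{12}{2 t - 4} and v = \sin{\left(2 t \right)} — it is the derivative of the product u*v.
Check: d/dt[\frac{6 \sin{\left(2 t \right)}}{t - 2}] = \frac{12 t \cos{\left(2 t \right)} - 6 \sin{\left(2 t \right)} - 24 \cos{\left(2 t \right)}}{t^{2} - 4 t + 4}, which equals f(t).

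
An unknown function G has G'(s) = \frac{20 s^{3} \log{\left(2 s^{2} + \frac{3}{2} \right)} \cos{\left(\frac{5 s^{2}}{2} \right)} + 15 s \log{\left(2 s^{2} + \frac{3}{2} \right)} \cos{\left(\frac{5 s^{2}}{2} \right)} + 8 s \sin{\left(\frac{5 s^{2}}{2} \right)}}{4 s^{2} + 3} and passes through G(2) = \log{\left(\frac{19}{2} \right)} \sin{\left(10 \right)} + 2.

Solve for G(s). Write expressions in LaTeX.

Recognize the product-rule pattern: G'(s) = u'v + uv' with u = \log{\left(2 s^{2} + \frac{3}{2} \right)}, v = \sin{\left(\frac{5 s^{2}}{2} \right)}, so integration by parts undoes it.
A general antiderivative is \log{\left(2 s^{2} + \frac{3}{2} \right)} \sin{\left(\frac{5 s^{2}}{2} \right)} + C.
The condition gives C = \log{\left(\frac{19}{2} \right)} \sin{\left(10 \right)} + 2 - (\log{\left(\frac{19}{2} \right)} \sin{\left(10 \right)}) = 2.
So G(s) = \log{\left(2 s^{2} + \frac{3}{2} \right)} \sin{\left(\frac{5 s^{2}}{2} \right)} + 2.
Check: d/ds[\log{\left(2 s^{2} + \frac{3}{2} \right)} \sin{\left(\frac{5 s^{2}}{2} \right)} + 2] = \frac{20 s^{3} \log{\left(2 s^{2} + \frac{3}{2} \right)} \cos{\left(\frac{5 s^{2}}{2} \right)} + 15 s \log{\left(2 s^{2} + \frac{3}{2} \right)} \cos{\left(\frac{5 s^{2}}{2} \right)} + 8 s \sin{\left(\frac{5 s^{2}}{2} \right)}}{4 s^{2} + 3} = G'(s).

G(s) = \log{\left(2 s^{2} + \frac{3}{2} \right)} \sin{\left(\frac{5 s^{2}}{2} \right)} + 2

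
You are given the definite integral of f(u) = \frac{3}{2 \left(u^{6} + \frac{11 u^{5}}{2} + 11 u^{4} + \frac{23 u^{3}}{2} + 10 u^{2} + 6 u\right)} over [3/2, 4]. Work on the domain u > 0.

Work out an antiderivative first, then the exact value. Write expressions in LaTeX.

Antiderivative: F(u) = \frac{325 u \log{\left(u \right)} - 1600 u \log{\left(u + \frac{3}{2} \right)} + 1287 u \log{\left(u + 2 \right)} - 6 u \log{\left(u^{2} + 1 \right)} - 216 u \operatorname{atan}{\left(u \right)} + 650 \log{\left(u \right)} - 3200 \log{\left(u + \frac{3}{2} \right)} + 2574 \log{\left(u + 2 \right)} - 12 \log{\left(u^{2} + 1 \right)} - 432 \operatorname{atan}{\left(u \right)} - 390}{1300 u + 2600}; value = - \frac{16 \log{\left(\frac{11}{2} \right)}}{13} - \frac{99 \log{\left(\frac{7}{2} \right)}}{100} - \frac{54 \operatorname{atan}{\left(4 \right)}}{325} - \frac{\log{\left(\frac{3}{2} \right)}}{4} - \frac{3 \log{\left(17 \right)}}{650} + \frac{3 \log{\left(\frac{13}{4} \right)}}{650} + \frac{1}{28} + \frac{54 \operatorname{atan}{\left(\frac{3}{2} \right)}}{325} + \frac{\log{\left(4 \right)}}{4} + \frac{16 \log{\left(3 \right)}}{13} + \frac{99 \log{\left(6 \right)}}{100}

Factor the denominator (u \left(u + 2\right)^{2} \left(2 u + 3\right) \left(u^{2} + 1\right)) and decompose: f = - \frac{3 \left(u + 18\right)}{325 \left(u^{2} + 1\right)} - \frac{32}{13 \left(2 u + 3\right)} + \frac{99}{100 \left(u + 2\right)} + \frac{3}{10 \left(u + 2\right)^{2}} + \frac{1}{4 u}; each piece integrates to a log, atan, or power term.
F(u) = \frac{325 u \log{\left(u \right)} - 1600 u \log{\left(u + \frac{3}{2} \right)} + 1287 u \log{\left(u + 2 \right)} - 6 u \log{\left(u^{2} + 1 \right)} - 216 u \operatorname{atan}{\left(u \right)} + 650 \log{\left(u \right)} - 3200 \log{\left(u + \frac{3}{2} \right)} + 2574 \log{\left(u + 2 \right)} - 12 \log{\left(u^{2} + 1 \right)} - 432 \operatorname{atan}{\left(u \right)} - 390}{1300 u + 2600} is an antiderivative of f.
Check: d/du[\frac{325 u \log{\left(u \right)} - 1600 u \log{\left(u + \frac{3}{2} \right)} + 1287 u \log{\left(u + 2 \right)} - 6 u \log{\left(u^{2} + 1 \right)} - 216 u \operatorname{atan}{\left(u \right)} + 650 \log{\left(u \right)} - 3200 \log{\left(u + \frac{3}{2} \right)} + 2574 \log{\left(u + 2 \right)} - 12 \log{\left(u^{2} + 1 \right)} - 432 \operatorname{atan}{\left(u \right)} - 390}{1300 u + 2600}] = \frac{3}{2 u^{6} + 11 u^{5} + 22 u^{4} + 23 u^{3} + 20 u^{2} + 12 u}, which equals f(u).
F(4) = - \frac{16 \log{\left(\frac{11}{2} \right)}}{13} - \frac{54 \operatorname{atan}{\left(4 \right)}}{325} - \frac{1}{20} - \frac{3 \log{\left(17 \right)}}{650} + \frac{\log{\left(4 \right)}}{4} + \frac{99 \log{\left(6 \right)}}{100}; F(3/2) = - \frac{16 \log{\left(3 \right)}}{13} - \frac{54 \operatorname{atan}{\left(\frac{3}{2} \right)}}{325} - \frac{3}{35} - \frac{3 \log{\left(\frac{13}{4} \right)}}{650} + \frac{\log{\left(\frac{3}{2} \right)}}{4} + \frac{99 \log{\left(\frac{7}{2} \right)}}{100}.
Integral = F(4) - F(3/2) = - \frac{16 \log{\left(\frac{11}{2} \right)}}{13} - \frac{99 \log{\left(\frac{7}{2} \right)}}{100} - \frac{54 \operatorname{atan}{\left(4 \right)}}{325} - \frac{\log{\left(\frac{3}{2} \right)}}{4} - \frac{3 \log{\left(17 \right)}}{650} + \frac{3 \log{\left(\frac{13}{4} \right)}}{650} + \frac{1}{28} + \frac{54 \operatorname{atan}{\left(\frac{3}{2} \right)}}{325} + \frac{\log{\left(4 \right)}}{4} + \frac{16 \log{\left(3 \right)}}{13} + \frac{99 \log{\left(6 \right)}}{100}.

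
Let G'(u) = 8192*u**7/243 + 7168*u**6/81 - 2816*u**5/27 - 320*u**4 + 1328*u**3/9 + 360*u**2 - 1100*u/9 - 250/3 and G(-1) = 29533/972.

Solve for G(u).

G'(u) matches the chain-rule pattern g'(h)*h' with inner function h(u) = 4*u**2/3 + u - 5/2; substituting w = h(u) collapses the integral.
A general antiderivative is 4*(4*u**2/3 + u - 5/2)**4/3 + C.
The condition gives C = 29533/972 - (28561/972) = 1.
So G(u) = 1024*u**8/243 + 1024*u**7/81 - 1408*u**6/81 - 64*u**5 + 332*u**4/9 + 120*u**3 - 550*u**2/9 - 250*u/3 + 637/12.
Check: d/du[1024*u**8/243 + 1024*u**7/81 - 1408*u**6/81 - 64*u**5 + 332*u**4/9 + 120*u**3 - 550*u**2/9 - 250*u/3 + 637/12] = 8192*u**7/243 + 7168*u**6/81 - 2816*u**5/27 - 320*u**4 + 1328*u**3/9 + 360*u**2 - 1100*u/9 - 250/3 = G'(u).

G(u) = 1024*u**8/243 + 1024*u**7/81 - 1408*u**6/81 - 64*u**5 + 332*u**4/9 + 120*u**3 - 550*u**2/9 - 250*u/3 + 637/12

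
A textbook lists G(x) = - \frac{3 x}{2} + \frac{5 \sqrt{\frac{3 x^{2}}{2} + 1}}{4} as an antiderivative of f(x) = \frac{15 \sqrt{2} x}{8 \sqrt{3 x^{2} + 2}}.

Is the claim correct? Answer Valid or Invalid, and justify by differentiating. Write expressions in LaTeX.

Invalid: d/dx[G] - f = - \frac{3}{2}, which is not 0.

d/dx[G] = \frac{15 \sqrt{2} x - 12 \sqrt{3 x^{2} + 2}}{8 \sqrt{3 x^{2} + 2}}
d/dx[G] - f(x) = - \frac{3}{2} != 0.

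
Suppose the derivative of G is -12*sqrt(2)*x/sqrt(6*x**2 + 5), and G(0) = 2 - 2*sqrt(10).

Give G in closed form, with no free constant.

G(x) = 2 - 4*sqrt(3*x**2 + 5/2)

G'(x) matches the chain-rule pattern g'(h)*h' with inner function h(x) = 3*x**2 + 5/2; substituting u = h(x) collapses the integral.
A general antiderivative is -4*sqrt(3*x**2 + 5/2) + C.
The condition gives C = 2 - 2*sqrt(10) - (-2*sqrt(10)) = 2.
So G(x) = 2 - 4*sqrt(3*x**2 + 5/2).
Check: d/dx[2 - 4*sqrt(3*x**2 + 5/2)] = -12*sqrt(2)*x/sqrt(6*x**2 + 5) = G'(x).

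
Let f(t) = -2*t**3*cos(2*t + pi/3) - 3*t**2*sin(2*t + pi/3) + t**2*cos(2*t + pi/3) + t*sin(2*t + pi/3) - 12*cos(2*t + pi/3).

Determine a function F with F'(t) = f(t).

An antiderivative is F(t) = -(2*t**3 - t**2 + 12)*sin(2*t + pi/3)/2.

f has the shape u'v + uv' for u = -t**3 + t**2/2 - 6 and v = sin(2*t + pi/3) — it is the derivative of the product u*v.
Check: d/dt[-(2*t**3 - t**2 + 12)*sin(2*t + pi/3)/2] = -2*t**3*cos(2*t + pi/3) - 3*t**2*sin(2*t + pi/3) + t**2*cos(2*t + pi/3) + t*sin(2*t + pi/3) - 12*cos(2*t + pi/3) = f(t).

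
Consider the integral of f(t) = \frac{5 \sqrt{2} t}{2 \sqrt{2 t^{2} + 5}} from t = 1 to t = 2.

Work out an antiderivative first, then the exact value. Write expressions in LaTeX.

Antiderivative: F(t) = \frac{5 \sqrt{2} \sqrt{2 t^{2} + 5}}{4}; value = - \frac{5 \sqrt{14}}{4} + \frac{5 \sqrt{26}}{4}

The substitution u = t^{2} + \frac{5}{2} works: f is exactly (dF/du)*(du/dt) for that inner function.
F(t) = \frac{5 \sqrt{2} \sqrt{2 t^{2} + 5}}{4} is an antiderivative of f.
Check: d/dt[\frac{5 \sqrt{2} \sqrt{2 t^{2} + 5}}{4}] = \frac{5 \sqrt{2} t}{2 \sqrt{2 t^{2} + 5}} = f(t).
F(2) = \frac{5 \sqrt{26}}{4}; F(1) = \frac{5 \sqrt{14}}{4}.
Integral = F(2) - F(1) = - \frac{5 \sqrt{14}}{4} + \frac{5 \sqrt{26}}{4}.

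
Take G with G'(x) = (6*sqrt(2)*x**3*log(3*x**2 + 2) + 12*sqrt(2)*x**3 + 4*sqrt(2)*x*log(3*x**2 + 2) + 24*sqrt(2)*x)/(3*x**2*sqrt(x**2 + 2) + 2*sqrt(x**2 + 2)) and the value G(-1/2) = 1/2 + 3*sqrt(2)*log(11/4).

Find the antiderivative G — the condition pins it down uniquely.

G'(x) has the shape u'v + uv' for u = 2*sqrt(2*x**2 + 4) and v = log(3*x**2 + 2) — it is the derivative of the product u*v.
A general antiderivative is 2*sqrt(2*x**2 + 4)*log(3*x**2 + 2) + C.
The condition gives C = 1/2 + 3*sqrt(2)*log(11/4) - (3*sqrt(2)*log(11/4)) = 1/2.
So G(x) = 2*sqrt(2)*sqrt(x**2 + 2)*log(3*x**2 + 2) + 1/2.
Check: d/dx[2*sqrt(2)*sqrt(x**2 + 2)*log(3*x**2 + 2) + 1/2] = (6*sqrt(2)*x**3*log(3*x**2 + 2) + 12*sqrt(2)*x**3 + 4*sqrt(2)*x*log(3*x**2 + 2) + 24*sqrt(2)*x)/(3*x**2*sqrt(x**2 + 2) + 2*sqrt(x**2 + 2)) = G'(x).

G(x) = 2*sqrt(2)*sqrt(x**2 + 2)*log(3*x**2 + 2) + 1/2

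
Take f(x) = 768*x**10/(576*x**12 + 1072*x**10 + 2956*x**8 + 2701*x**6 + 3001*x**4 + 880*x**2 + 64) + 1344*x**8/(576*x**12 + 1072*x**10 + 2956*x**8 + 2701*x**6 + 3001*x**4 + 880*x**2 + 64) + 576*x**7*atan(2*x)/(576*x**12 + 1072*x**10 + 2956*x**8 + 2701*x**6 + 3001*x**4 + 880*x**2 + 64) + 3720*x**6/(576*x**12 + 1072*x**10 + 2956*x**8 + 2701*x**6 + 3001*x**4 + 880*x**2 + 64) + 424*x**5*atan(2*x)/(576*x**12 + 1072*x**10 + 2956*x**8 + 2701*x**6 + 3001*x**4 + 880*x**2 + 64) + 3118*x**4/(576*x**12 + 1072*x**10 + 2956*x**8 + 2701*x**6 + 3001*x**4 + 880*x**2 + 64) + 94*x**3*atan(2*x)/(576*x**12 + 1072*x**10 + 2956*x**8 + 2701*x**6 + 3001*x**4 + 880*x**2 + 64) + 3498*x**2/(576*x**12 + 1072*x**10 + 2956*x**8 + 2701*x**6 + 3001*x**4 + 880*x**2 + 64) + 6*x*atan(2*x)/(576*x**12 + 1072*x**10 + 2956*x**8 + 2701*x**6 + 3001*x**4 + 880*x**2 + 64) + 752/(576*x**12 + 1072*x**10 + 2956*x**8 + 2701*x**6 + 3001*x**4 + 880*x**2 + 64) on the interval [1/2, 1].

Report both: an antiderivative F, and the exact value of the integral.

The integrand splits into summands that can be handled one at a time.
F(x) = 4*atan(3*x) - atan(2*x)/(2*(2*x**4 + 3*x**2/2 + 4)) is an antiderivative of f.
Check: d/dx[4*atan(3*x) - atan(2*x)/(2*(2*x**4 + 3*x**2/2 + 4))] = (768*x**10 + 1344*x**8 + 576*x**7*atan(2*x) + 3720*x**6 + 424*x**5*atan(2*x) + 3118*x**4 + 94*x**3*atan(2*x) + 3498*x**2 + 6*x*atan(2*x) + 752)/(576*x**12 + 1072*x**10 + 2956*x**8 + 2701*x**6 + 3001*x**4 + 880*x**2 + 64), which equals f(x).
F(1) = -atan(2)/15 + 4*atan(3); F(1/2) = -pi/36 + 4*atan(3/2).
Integral = F(1) - F(1/2) = -4*atan(3/2) - atan(2)/15 + pi/36 + 4*atan(3).

Antiderivative: F(x) = 4*atan(3*x) - atan(2*x)/(2*(2*x**4 + 3*x**2/2 + 4)); value = -4*atan(3/2) - atan(2)/15 + pi/36 + 4*atan(3)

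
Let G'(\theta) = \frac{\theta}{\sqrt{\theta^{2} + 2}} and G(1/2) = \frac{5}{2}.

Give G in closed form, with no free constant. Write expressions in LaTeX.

G'(\theta) matches the chain-rule pattern g'(h)*h' with inner function h(\theta) = \theta^{2} + 2; substituting u = h(\theta) collapses the integral.
A general antiderivative is \sqrt{\theta^{2} + 2} + C.
The condition gives C = \frac{5}{2} - (\frac{3}{2}) = 1.
So G(\theta) = \sqrt{\theta^{2} + 2} + 1.
Check: d/d\theta[\sqrt{\theta^{2} + 2} + 1] = \frac{\theta}{\sqrt{\theta^{2} + 2}} = G'(\theta).

G(\theta) = \sqrt{\theta^{2} + 2} + 1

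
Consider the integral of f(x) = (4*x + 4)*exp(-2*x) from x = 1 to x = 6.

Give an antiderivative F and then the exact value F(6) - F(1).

f has the shape u'v + uv' for u = -2*x - 3 and v = exp(-2*x) — it is the derivative of the product u*v.
F(x) = -(2*x + 3)*exp(-2*x) is an antiderivative of f.
Check: d/dx[-(2*x + 3)*exp(-2*x)] = (4*x + 4)*exp(-2*x) = f(x).
F(6) = -15*exp(-12); F(1) = -5*exp(-2).
Integral = F(6) - F(1) = -15*exp(-12) + 5*exp(-2).

Antiderivative: F(x) = -(2*x + 3)*exp(-2*x); value = -15*exp(-12) + 5*exp(-2)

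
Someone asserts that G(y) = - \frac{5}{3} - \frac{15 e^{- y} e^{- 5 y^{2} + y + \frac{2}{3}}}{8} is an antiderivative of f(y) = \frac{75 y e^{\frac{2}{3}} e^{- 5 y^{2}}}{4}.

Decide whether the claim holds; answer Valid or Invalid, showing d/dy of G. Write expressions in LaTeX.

d/dy[G] = \frac{75 y e^{\frac{2}{3}} e^{- 5 y^{2}}}{4}
This equals f(y) exactly, so the claim holds.

Valid - differentiating G returns exactly f.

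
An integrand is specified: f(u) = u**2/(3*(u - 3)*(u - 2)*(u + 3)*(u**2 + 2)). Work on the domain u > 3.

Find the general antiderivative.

F(u) = -(-45*log(u - 3) + 44*log(u - 2) - 9*log(u + 3) + 5*log(u**2 + 2) + 10*sqrt(2)*atan(sqrt(2)*u/2))/990 + C

Factor the denominator (3*(u - 3)*(u - 2)*(u + 3)*(u**2 + 2)) and decompose: f = -(u + 2)/(99*(u**2 + 2)) + 1/(110*(u + 3)) - 2/(45*(u - 2)) + 1/(22*(u - 3)); each piece integrates to a log, atan, or power term.
Check: d/du[-(-45*log(u - 3) + 44*log(u - 2) - 9*log(u + 3) + 5*log(u**2 + 2) + 10*sqrt(2)*atan(sqrt(2)*u/2))/990] = u**2/(3*u**5 - 6*u**4 - 21*u**3 + 42*u**2 - 54*u + 108), which equals f(u).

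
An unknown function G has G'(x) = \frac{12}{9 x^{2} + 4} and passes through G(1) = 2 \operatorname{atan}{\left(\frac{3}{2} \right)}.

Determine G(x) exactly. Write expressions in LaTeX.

G(x) = 2 \operatorname{atan}{\left(\frac{3 x}{2} \right)}

A first test for any G(x): its x-derivative must equal the given G'(x).
A general antiderivative is 2 \operatorname{atan}{\left(\frac{3 x}{2} \right)} + C.
The condition gives C = 2 \operatorname{atan}{\left(\frac{3}{2} \right)} - (2 \operatorname{atan}{\left(\frac{3}{2} \right)}) = 0.
So G(x) = 2 \operatorname{atan}{\left(\frac{3 x}{2} \right)}.
Check: d/dx[2 \operatorname{atan}{\left(\frac{3 x}{2} \right)}] = \frac{12}{9 x^{2} + 4} = G'(x).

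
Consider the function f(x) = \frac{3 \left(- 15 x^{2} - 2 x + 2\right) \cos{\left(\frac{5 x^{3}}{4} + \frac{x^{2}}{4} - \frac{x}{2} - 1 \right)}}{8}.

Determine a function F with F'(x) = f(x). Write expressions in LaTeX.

f matches the chain-rule pattern g'(h)*h' with inner function h(x) = \frac{5 x^{3}}{4} + \frac{x^{2}}{4} - \frac{x}{2} - 1; substituting u = h(x) collapses the integral.
Check: d/dx[- \frac{3 \sin{\left(\frac{5 x^{3}}{4} + \frac{x^{2}}{4} - \frac{x}{2} - 1 \right)}}{2}] = - \frac{45 x^{2} \cos{\left(\frac{5 x^{3}}{4} + \frac{x^{2}}{4} - \frac{x}{2} - 1 \right)}}{8} - \frac{3 x \cos{\left(\frac{5 x^{3}}{4} + \frac{x^{2}}{4} - \frac{x}{2} - 1 \right)}}{4} + \frac{3 \cos{\left(\frac{5 x^{3}}{4} + \frac{x^{2}}{4} - \frac{x}{2} - 1 \right)}}{4}, which equals f(x).

An antiderivative is F(x) = - \frac{3 \sin{\left(\frac{5 x^{3}}{4} + \frac{x^{2}}{4} - \frac{x}{2} - 1 \right)}}{2}.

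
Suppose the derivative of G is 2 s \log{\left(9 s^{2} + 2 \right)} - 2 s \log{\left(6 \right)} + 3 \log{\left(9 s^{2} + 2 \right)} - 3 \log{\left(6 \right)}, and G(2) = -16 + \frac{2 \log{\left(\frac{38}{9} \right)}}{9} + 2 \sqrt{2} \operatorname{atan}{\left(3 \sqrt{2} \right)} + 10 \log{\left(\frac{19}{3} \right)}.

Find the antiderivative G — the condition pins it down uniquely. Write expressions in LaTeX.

Integrate term by term and add the pieces.
A general antiderivative is - s^{2} - 6 s + \left(s^{2} + 3 s\right) \log{\left(\frac{3 s^{2}}{2} + \frac{1}{3} \right)} + \frac{2 \log{\left(s^{2} + \frac{2}{9} \right)}}{9} + 2 \sqrt{2} \operatorname{atan}{\left(\frac{3 \sqrt{2} s}{2} \right)} + C.
The condition gives C = -16 + \frac{2 \log{\left(\frac{38}{9} \right)}}{9} + 2 \sqrt{2} \operatorname{atan}{\left(3 \sqrt{2} \right)} + 10 \log{\left(\frac{19}{3} \right)} - (-16 + \frac{2 \log{\left(\frac{38}{9} \right)}}{9} + 2 \sqrt{2} \operatorname{atan}{\left(3 \sqrt{2} \right)} + 10 \log{\left(\frac{19}{3} \right)}) = 0.
So G(s) = \frac{9 s^{2} \log{\left(\frac{3 s^{2}}{2} + \frac{1}{3} \right)} - 9 s^{2} + 27 s \log{\left(\frac{3 s^{2}}{2} + \frac{1}{3} \right)} - 54 s + 2 \log{\left(s^{2} + \frac{2}{9} \right)} + 18 \sqrt{2} \operatorname{atan}{\left(\frac{3 \sqrt{2} s}{2} \right)}}{9}.
Check: d/ds[\frac{9 s^{2} \log{\left(\frac{3 s^{2}}{2} + \frac{1}{3} \right)} - 9 s^{2} + 27 s \log{\left(\frac{3 s^{2}}{2} + \frac{1}{3} \right)} - 54 s + 2 \log{\left(s^{2} + \frac{2}{9} \right)} + 18 \sqrt{2} \operatorname{atan}{\left(\frac{3 \sqrt{2} s}{2} \right)}}{9}] = 2 s \log{\left(9 s^{2} + 2 \right)} - 2 s \log{\left(6 \right)} + 3 \log{\left(9 s^{2} + 2 \right)} - 3 \log{\left(6 \right)} = G'(s).

G(s) = \frac{9 s^{2} \log{\left(\frac{3 s^{2}}{2} + \frac{1}{3} \right)} - 9 s^{2} + 27 s \log{\left(\frac{3 s^{2}}{2} + \frac{1}{3} \right)} - 54 s + 2 \log{\left(s^{2} + \frac{2}{9} \right)} + 18 \sqrt{2} \operatorname{atan}{\left(\frac{3 \sqrt{2} s}{2} \right)}}{9}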